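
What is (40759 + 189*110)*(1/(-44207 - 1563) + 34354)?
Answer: 96778575354871/45770 ≈ 2.1145e+9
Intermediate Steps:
(40759 + 189*110)*(1/(-44207 - 1563) + 34354) = (40759 + 20790)*(1/(-45770) + 34354) = 61549*(-1/45770 + 34354) = 61549*(1572382579/45770) = 96778575354871/45770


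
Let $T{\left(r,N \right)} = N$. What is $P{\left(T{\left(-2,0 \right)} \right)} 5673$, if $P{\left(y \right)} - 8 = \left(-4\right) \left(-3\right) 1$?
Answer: $113460$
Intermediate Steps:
$P{\left(y \right)} = 20$ ($P{\left(y \right)} = 8 + \left(-4\right) \left(-3\right) 1 = 8 + 12 \cdot 1 = 8 + 12 = 20$)
$P{\left(T{\left(-2,0 \right)} \right)} 5673 = 20 \cdot 5673 = 113460$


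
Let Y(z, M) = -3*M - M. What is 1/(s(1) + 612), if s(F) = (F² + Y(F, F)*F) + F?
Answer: 1/610 ≈ 0.0016393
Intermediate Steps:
Y(z, M) = -4*M
s(F) = F - 3*F² (s(F) = (F² + (-4*F)*F) + F = (F² - 4*F²) + F = -3*F² + F = F - 3*F²)
1/(s(1) + 612) = 1/(1*(1 - 3*1) + 612) = 1/(1*(1 - 3) + 612) = 1/(1*(-2) + 612) = 1/(-2 + 612) = 1/610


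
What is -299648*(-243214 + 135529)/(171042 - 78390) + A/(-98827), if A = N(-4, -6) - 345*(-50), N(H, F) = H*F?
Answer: 265742333227926/763043267 ≈ 3.4827e+5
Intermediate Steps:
N(H, F) = F*H
A = 17274 (A = -6*(-4) - 345*(-50) = 24 + 17250 = 17274)
-299648*(-243214 + 135529)/(171042 - 78390) + A/(-98827) = -299648*(-243214 + 135529)/(171042 - 78390) + 17274/(-98827) = -299648/(92652/(-107685)) + 17274*(-1/98827) = -299648/(92652*(-1/107685)) - 17274/98827 = -299648/(-30884/35895) - 17274/98827 = -299648*(-35895/30884) - 17274/98827 = 2688966240/7721 - 17274/98827 = 265742333227926/763043267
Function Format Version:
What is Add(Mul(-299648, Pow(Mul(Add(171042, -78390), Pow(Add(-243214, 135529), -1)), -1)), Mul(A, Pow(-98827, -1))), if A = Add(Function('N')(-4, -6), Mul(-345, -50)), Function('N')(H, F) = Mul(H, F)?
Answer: Rational(265742333227926, 763043267) ≈ 3.4827e+5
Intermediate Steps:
Function('N')(H, F) = Mul(F, H)
A = 17274 (A = Add(Mul(-6, -4), Mul(-345, -50)) = Add(24, 17250) = 17274)
Add(Mul(-299648, Pow(Mul(Add(171042, -78390), Pow(Add(-243214, 135529), -1)), -1)), Mul(A, Pow(-98827, -1))) = Add(Mul(-299648, Pow(Mul(Add(171042, -78390), Pow(Add(-243214, 135529), -1)), -1)), Mul(17274, Pow(-98827, -1))) = Add(Mul(-299648, Pow(Mul(92652, Pow(-107685, -1)), -1)), Mul(17274, Rational(-1, 98827))) = Add(Mul(-299648, Pow(Mul(92652, Rational(-1, 107685)), -1)), Rational(-17274, 98827)) = Add(Mul(-299648, Pow(Rational(-30884, 35895), -1)), Rational(-17274, 98827)) = Add(Mul(-299648, Rational(-35895, 30884)), Rational(-17274, 98827)) = Add(Rational(2688966240, 7721), Rational(-17274, 98827)) = Rational(265742333227926, 763043267)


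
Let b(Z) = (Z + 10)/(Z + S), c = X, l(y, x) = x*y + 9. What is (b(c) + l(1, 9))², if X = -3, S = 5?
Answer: 1849/4 ≈ 462.25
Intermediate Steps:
l(y, x) = 9 + x*y
c = -3
b(Z) = (10 + Z)/(5 + Z) (b(Z) = (Z + 10)/(Z + 5) = (10 + Z)/(5 + Z))
(b(c) + l(1, 9))² = ((10 - 3)/(5 - 3) + (9 + 9*1))² = (7/2 + (9 + 9))² = ((½)*7 + 18)² = (7/2 + 18)² = (43/2)² = 1849/4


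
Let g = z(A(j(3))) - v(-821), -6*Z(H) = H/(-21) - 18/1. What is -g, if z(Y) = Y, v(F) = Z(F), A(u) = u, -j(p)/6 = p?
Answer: 1825/126 ≈ 14.484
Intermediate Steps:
Z(H) = 3 + H/126 (Z(H) = -(H/(-21) - 18/1)/6 = -(H*(-1/21) - 18*1)/6 = -(-H/21 - 18)/6 = -(-18 - H/21)/6 = 3 + H/126)
j(p) = -6*p
v(F) = 3 + F/126
g = -1825/126 (g = -6*3 - (3 + (1/126)*(-821)) = -18 - (3 - 821/126) = -18 - 1*(-443/126) = -18 + 443/126 = -1825/126 ≈ -14.484)
-g = -1*(-1825/126) = 1825/126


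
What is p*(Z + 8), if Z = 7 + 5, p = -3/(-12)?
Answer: 5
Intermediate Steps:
p = ¼ (p = -3*(-1/12) = ¼ ≈ 0.25000)
Z = 12
p*(Z + 8) = (12 + 8)/4 = (¼)*20 = 5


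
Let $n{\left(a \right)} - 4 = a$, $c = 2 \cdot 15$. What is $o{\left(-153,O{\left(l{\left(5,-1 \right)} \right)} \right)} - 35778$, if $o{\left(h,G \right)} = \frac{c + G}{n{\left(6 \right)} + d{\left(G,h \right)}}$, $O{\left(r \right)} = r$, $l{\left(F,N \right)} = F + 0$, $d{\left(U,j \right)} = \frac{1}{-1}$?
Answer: $- \frac{321967}{9} \approx -35774.0$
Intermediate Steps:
$c = 30$
$d{\left(U,j \right)} = -1$
$l{\left(F,N \right)} = F$
$n{\left(a \right)} = 4 + a$
$o{\left(h,G \right)} = \frac{10}{3} + \frac{G}{9}$ ($o{\left(h,G \right)} = \frac{30 + G}{\left(4 + 6\right) - 1} = \frac{30 + G}{10 - 1} = \frac{30 + G}{9} = \left(30 + G\right) \frac{1}{9} = \frac{10}{3} + \frac{G}{9}$)
$o{\left(-153,O{\left(l{\left(5,-1 \right)} \right)} \right)} - 35778 = \left(\frac{10}{3} + \frac{1}{9} \cdot 5\right) - 35778 = \left(\frac{10}{3} + \frac{5}{9}\right) - 35778 = \frac{35}{9} - 35778 = - \frac{321967}{9}$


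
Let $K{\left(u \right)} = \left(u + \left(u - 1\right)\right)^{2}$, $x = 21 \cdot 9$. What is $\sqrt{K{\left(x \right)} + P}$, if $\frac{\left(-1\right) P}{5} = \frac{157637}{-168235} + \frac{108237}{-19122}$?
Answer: $\frac{3 \sqrt{726537088610548926530}}{214465978} \approx 377.04$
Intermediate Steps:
$x = 189$
$K{\left(u \right)} = \left(-1 + 2 u\right)^{2}$ ($K{\left(u \right)} = \left(u + \left(u - 1\right)\right)^{2} = \left(u + \left(-1 + u\right)\right)^{2} = \left(-1 + 2 u\right)^{2}$)
$P = \frac{7074528803}{214465978}$ ($P = - 5 \left(\frac{157637}{-168235} + \frac{108237}{-19122}\right) = - 5 \left(157637 \left(- \frac{1}{168235}\right) + 108237 \left(- \frac{1}{19122}\right)\right) = - 5 \left(- \frac{157637}{168235} - \frac{36079}{6374}\right) = \left(-5\right) \left(- \frac{7074528803}{1072329890}\right) = \frac{7074528803}{214465978} \approx 32.987$)
$\sqrt{K{\left(x \right)} + P} = \sqrt{\left(-1 + 2 \cdot 189\right)^{2} + \frac{7074528803}{214465978}} = \sqrt{\left(-1 + 378\right)^{2} + \frac{7074528803}{214465978}} = \sqrt{377^{2} + \frac{7074528803}{214465978}} = \sqrt{142129 + \frac{7074528803}{214465978}} = \sqrt{\frac{30488909515965}{214465978}} = \frac{3 \sqrt{726537088610548926530}}{214465978}$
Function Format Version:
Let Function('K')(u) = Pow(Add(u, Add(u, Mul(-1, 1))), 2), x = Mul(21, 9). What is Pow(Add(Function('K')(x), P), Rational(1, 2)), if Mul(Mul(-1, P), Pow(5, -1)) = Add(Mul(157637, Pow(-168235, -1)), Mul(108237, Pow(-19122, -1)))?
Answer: Mul(Rational(3, 214465978), Pow(726537088610548926530, Rational(1, 2))) ≈ 377.04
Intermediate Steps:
x = 189
Function('K')(u) = Pow(Add(-1, Mul(2, u)), 2) (Function('K')(u) = Pow(Add(u, Add(u, -1)), 2) = Pow(Add(u, Add(-1, u)), 2) = Pow(Add(-1, Mul(2, u)), 2))
P = Rational(7074528803, 214465978) (P = Mul(-5, Add(Mul(157637, Pow(-168235, -1)), Mul(108237, Pow(-19122, -1)))) = Mul(-5, Add(Mul(157637, Rational(-1, 168235)), Mul(108237, Rational(-1, 19122)))) = Mul(-5, Add(Rational(-157637, 168235), Rational(-36079, 6374))) = Mul(-5, Rational(-7074528803, 1072329890)) = Rational(7074528803, 214465978) ≈ 32.987)
Pow(Add(Function('K')(x), P), Rational(1, 2)) = Pow(Add(Pow(Add(-1, Mul(2, 189)), 2), Rational(7074528803, 214465978)), Rational(1, 2)) = Pow(Add(Pow(Add(-1, 378), 2), Rational(7074528803, 214465978)), Rational(1, 2)) = Pow(Add(Pow(377, 2), Rational(7074528803, 214465978)), Rational(1, 2)) = Pow(Add(142129, Rational(7074528803, 214465978)), Rational(1, 2)) = Pow(Rational(30488909515965, 214465978), Rational(1, 2)) = Mul(Rational(3, 214465978), Pow(726537088610548926530, Rational(1, 2)))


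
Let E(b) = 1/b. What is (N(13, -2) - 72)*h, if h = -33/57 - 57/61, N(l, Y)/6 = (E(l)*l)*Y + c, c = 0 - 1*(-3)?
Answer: 115764/1159 ≈ 99.883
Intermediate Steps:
c = 3 (c = 0 + 3 = 3)
N(l, Y) = 18 + 6*Y (N(l, Y) = 6*((l/l)*Y + 3) = 6*(1*Y + 3) = 6*(Y + 3) = 6*(3 + Y) = 18 + 6*Y)
h = -1754/1159 (h = -33*1/57 - 57*1/61 = -11/19 - 57/61 = -1754/1159 ≈ -1.5134)
(N(13, -2) - 72)*h = ((18 + 6*(-2)) - 72)*(-1754/1159) = ((18 - 12) - 72)*(-1754/1159) = (6 - 72)*(-1754/1159) = -66*(-1754/1159) = 115764/1159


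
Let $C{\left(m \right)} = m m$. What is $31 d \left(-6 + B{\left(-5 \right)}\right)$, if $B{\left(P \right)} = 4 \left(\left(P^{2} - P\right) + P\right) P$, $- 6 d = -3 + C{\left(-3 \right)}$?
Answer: $15686$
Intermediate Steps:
$C{\left(m \right)} = m^{2}$
$d = -1$ ($d = - \frac{-3 + \left(-3\right)^{2}}{6} = - \frac{-3 + 9}{6} = \left(- \frac{1}{6}\right) 6 = -1$)
$B{\left(P \right)} = 4 P^{3}$ ($B{\left(P \right)} = 4 P^{2} P = 4 P^{3}$)
$31 d \left(-6 + B{\left(-5 \right)}\right) = 31 \left(-1\right) \left(-6 + 4 \left(-5\right)^{3}\right) = - 31 \left(-6 + 4 \left(-125\right)\right) = - 31 \left(-6 - 500\right) = \left(-31\right) \left(-506\right) = 15686$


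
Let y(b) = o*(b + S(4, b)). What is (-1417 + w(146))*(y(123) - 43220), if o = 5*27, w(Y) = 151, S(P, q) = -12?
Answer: 35745510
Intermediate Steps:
o = 135
y(b) = -1620 + 135*b (y(b) = 135*(b - 12) = 135*(-12 + b) = -1620 + 135*b)
(-1417 + w(146))*(y(123) - 43220) = (-1417 + 151)*((-1620 + 135*123) - 43220) = -1266*((-1620 + 16605) - 43220) = -1266*(14985 - 43220) = -1266*(-28235) = 35745510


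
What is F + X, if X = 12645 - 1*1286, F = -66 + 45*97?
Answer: 15658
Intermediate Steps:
F = 4299 (F = -66 + 4365 = 4299)
X = 11359 (X = 12645 - 1286 = 11359)
F + X = 4299 + 11359 = 15658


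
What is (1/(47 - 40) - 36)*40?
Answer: -10040/7 ≈ -1434.3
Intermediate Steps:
(1/(47 - 40) - 36)*40 = (1/7 - 36)*40 = -251/7*40 = -10040/7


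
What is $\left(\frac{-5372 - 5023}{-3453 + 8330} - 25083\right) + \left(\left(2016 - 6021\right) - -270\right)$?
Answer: $- \frac{140555781}{4877} \approx -28820.0$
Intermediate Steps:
$\left(\frac{-5372 - 5023}{-3453 + 8330} - 25083\right) + \left(\left(2016 - 6021\right) - -270\right) = \left(- \frac{10395}{4877} - 25083\right) + \left(-4005 + 270\right) = \left(\left(-10395\right) \frac{1}{4877} - 25083\right) - 3735 = \left(- \frac{10395}{4877} - 25083\right) - 3735 = - \frac{122340186}{4877} - 3735 = - \frac{140555781}{4877}$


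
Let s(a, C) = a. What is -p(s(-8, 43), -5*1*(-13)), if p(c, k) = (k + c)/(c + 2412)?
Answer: -57/2404 ≈ -0.023710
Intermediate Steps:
p(c, k) = (c + k)/(2412 + c)
-p(s(-8, 43), -5*1*(-13)) = -(-8 - 5*1*(-13))/(2412 - 8) = -(-8 - 5*(-13))/2404 = -(-8 + 65)/2404 = -57/2404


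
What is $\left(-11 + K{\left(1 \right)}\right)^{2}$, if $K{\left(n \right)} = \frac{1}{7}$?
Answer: $\frac{5776}{49} \approx 117.88$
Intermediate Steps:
$K{\left(n \right)} = \frac{1}{7}$
$\left(-11 + K{\left(1 \right)}\right)^{2} = \left(-11 + \frac{1}{7}\right)^{2} = \left(- \frac{76}{7}\right)^{2} = \frac{5776}{49}$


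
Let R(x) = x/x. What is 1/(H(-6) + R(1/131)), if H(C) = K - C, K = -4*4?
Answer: -1/9 ≈ -0.11111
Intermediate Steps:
K = -16
H(C) = -16 - C
R(x) = 1
1/(H(-6) + R(1/131)) = 1/((-16 - 1*(-6)) + 1) = 1/((-16 + 6) + 1) = 1/(-10 + 1) = 1/(-9) = -1/9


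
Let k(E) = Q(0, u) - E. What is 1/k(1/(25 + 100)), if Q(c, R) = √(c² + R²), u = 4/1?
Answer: 125/499 ≈ 0.25050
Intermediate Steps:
u = 4 (u = 4*1 = 4)
Q(c, R) = √(R² + c²)
k(E) = 4 - E (k(E) = √(4² + 0²) - E = √(16 + 0) - E = √16 - E = 4 - E)
1/k(1/(25 + 100)) = 1/(4 - 1/(25 + 100)) = 1/(4 - 1/125) = 1/(499/125) = 125/499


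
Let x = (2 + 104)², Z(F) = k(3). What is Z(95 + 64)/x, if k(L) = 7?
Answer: 7/11236 ≈ 0.00062300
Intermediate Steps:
Z(F) = 7
x = 11236 (x = 106² = 11236)
Z(95 + 64)/x = 7/11236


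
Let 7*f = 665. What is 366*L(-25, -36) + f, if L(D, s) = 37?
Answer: 13637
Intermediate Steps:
f = 95 (f = (⅐)*665 = 95)
366*L(-25, -36) + f = 366*37 + 95 = 13542 + 95 = 13637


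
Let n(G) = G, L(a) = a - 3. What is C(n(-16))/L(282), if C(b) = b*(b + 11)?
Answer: 80/279 ≈ 0.28674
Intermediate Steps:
L(a) = -3 + a
C(b) = b*(11 + b)
C(n(-16))/L(282) = (-16*(11 - 16))/(-3 + 282) = -16*(-5)/279 = 80*(1/279) = 80/279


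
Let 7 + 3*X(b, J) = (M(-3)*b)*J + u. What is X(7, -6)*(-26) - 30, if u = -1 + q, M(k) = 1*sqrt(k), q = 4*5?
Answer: -134 + 364*I*sqrt(3) ≈ -134.0 + 630.47*I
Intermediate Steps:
q = 20
M(k) = sqrt(k)
u = 19 (u = -1 + 20 = 19)
X(b, J) = 4 + I*J*b*sqrt(3)/3 (X(b, J) = -7/3 + ((sqrt(-3)*b)*J + 19)/3 = -7/3 + (((I*sqrt(3))*b)*J + 19)/3 = -7/3 + ((I*b*sqrt(3))*J + 19)/3 = -7/3 + (I*J*b*sqrt(3) + 19)/3 = -7/3 + (19 + I*J*b*sqrt(3))/3 = -7/3 + (19/3 + I*J*b*sqrt(3)/3) = 4 + I*J*b*sqrt(3)/3)
X(7, -6)*(-26) - 30 = (4 + (1/3)*I*(-6)*7*sqrt(3))*(-26) - 30 = (4 - 14*I*sqrt(3))*(-26) - 30 = (-104 + 364*I*sqrt(3)) - 30 = -134 + 364*I*sqrt(3)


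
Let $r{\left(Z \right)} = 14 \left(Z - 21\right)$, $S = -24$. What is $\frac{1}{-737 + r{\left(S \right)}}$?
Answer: $- \frac{1}{1367} \approx -0.00073153$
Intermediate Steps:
$r{\left(Z \right)} = -294 + 14 Z$ ($r{\left(Z \right)} = 14 \left(-21 + Z\right) = -294 + 14 Z$)
$\frac{1}{-737 + r{\left(S \right)}} = \frac{1}{-737 + \left(-294 + 14 \left(-24\right)\right)} = \frac{1}{-737 - 630} = \frac{1}{-1367} = - \frac{1}{1367}$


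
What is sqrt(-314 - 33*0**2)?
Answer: I*sqrt(314) ≈ 17.72*I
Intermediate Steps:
sqrt(-314 - 33*0**2) = sqrt(-314 - 33*0) = sqrt(-314 + 0) = sqrt(-314) = I*sqrt(314)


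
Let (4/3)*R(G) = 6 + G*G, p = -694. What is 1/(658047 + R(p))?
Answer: 2/2038557 ≈ 9.8109e-7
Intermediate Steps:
R(G) = 9/2 + 3*G²/4 (R(G) = 3*(6 + G*G)/4 = 3*(6 + G²)/4 = 9/2 + 3*G²/4)
1/(658047 + R(p)) = 1/(658047 + (9/2 + (¾)*(-694)²)) = 1/(658047 + (9/2 + (¾)*481636)) = 1/(658047 + (9/2 + 361227)) = 1/(658047 + 722463/2) = 1/(2038557/2) = 2/2038557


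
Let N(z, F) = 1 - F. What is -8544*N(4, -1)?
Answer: -17088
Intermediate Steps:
-8544*N(4, -1) = -8544*(1 - 1*(-1)) = -8544*(1 + 1) = -8544*2 = -17088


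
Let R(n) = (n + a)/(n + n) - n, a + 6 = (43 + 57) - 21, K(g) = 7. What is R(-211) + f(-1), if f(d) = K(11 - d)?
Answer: 46067/211 ≈ 218.33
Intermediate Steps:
f(d) = 7
a = 73 (a = -6 + ((43 + 57) - 21) = -6 + (100 - 21) = -6 + 79 = 73)
R(n) = -n + (73 + n)/(2*n) (R(n) = (n + 73)/(n + n) - n = (73 + n)/((2*n)) - n = (73 + n)*(1/(2*n)) - n = (73 + n)/(2*n) - n = -n + (73 + n)/(2*n))
R(-211) + f(-1) = (½ - 1*(-211) + (73/2)/(-211)) + 7 = (½ + 211 + (73/2)*(-1/211)) + 7 = (½ + 211 - 73/422) + 7 = 44590/211 + 7 = 46067/211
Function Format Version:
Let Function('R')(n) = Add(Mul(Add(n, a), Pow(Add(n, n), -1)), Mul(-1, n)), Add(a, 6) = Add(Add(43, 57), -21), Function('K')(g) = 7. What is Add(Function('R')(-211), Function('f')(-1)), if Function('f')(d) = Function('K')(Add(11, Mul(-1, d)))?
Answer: Rational(46067, 211) ≈ 218.33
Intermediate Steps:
Function('f')(d) = 7
a = 73 (a = Add(-6, Add(Add(43, 57), -21)) = Add(-6, Add(100, -21)) = Add(-6, 79) = 73)
Function('R')(n) = Add(Mul(-1, n), Mul(Rational(1, 2), Pow(n, -1), Add(73, n))) (Function('R')(n) = Add(Mul(Add(n, 73), Pow(Add(n, n), -1)), Mul(-1, n)) = Add(Mul(Add(73, n), Pow(Mul(2, n), -1)), Mul(-1, n)) = Add(Mul(Add(73, n), Mul(Rational(1, 2), Pow(n, -1))), Mul(-1, n)) = Add(Mul(Rational(1, 2), Pow(n, -1), Add(73, n)), Mul(-1, n)) = Add(Mul(-1, n), Mul(Rational(1, 2), Pow(n, -1), Add(73, n))))
Add(Function('R')(-211), Function('f')(-1)) = Add(Add(Rational(1, 2), Mul(-1, -211), Mul(Rational(73, 2), Pow(-211, -1))), 7) = Add(Add(Rational(1, 2), 211, Mul(Rational(73, 2), Rational(-1, 211))), 7) = Add(Add(Rational(1, 2), 211, Rational(-73, 422)), 7) = Add(Rational(44590, 211), 7) = Rational(46067, 211)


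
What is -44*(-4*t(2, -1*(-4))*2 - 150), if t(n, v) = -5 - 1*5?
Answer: 3080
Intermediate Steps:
t(n, v) = -10 (t(n, v) = -5 - 5 = -10)
-44*(-4*t(2, -1*(-4))*2 - 150) = -44*(-4*(-10)*2 - 150) = -44*(40*2 - 150) = -44*(80 - 150) = -44*(-70) = 3080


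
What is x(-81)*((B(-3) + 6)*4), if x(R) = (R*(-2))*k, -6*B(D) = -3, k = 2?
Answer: 8424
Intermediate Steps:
B(D) = ½ (B(D) = -⅙*(-3) = ½)
x(R) = -4*R (x(R) = (R*(-2))*2 = -2*R*2 = -4*R)
x(-81)*((B(-3) + 6)*4) = (-4*(-81))*((½ + 6)*4) = 324*((13/2)*4) = 324*26 = 8424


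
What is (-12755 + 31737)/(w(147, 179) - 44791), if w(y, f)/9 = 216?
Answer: -18982/42847 ≈ -0.44302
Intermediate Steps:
w(y, f) = 1944 (w(y, f) = 9*216 = 1944)
(-12755 + 31737)/(w(147, 179) - 44791) = (-12755 + 31737)/(1944 - 44791) = 18982/(-42847) = 18982*(-1/42847) = -18982/42847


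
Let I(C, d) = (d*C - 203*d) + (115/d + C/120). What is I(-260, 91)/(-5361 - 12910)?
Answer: 23005111/9975966 ≈ 2.3061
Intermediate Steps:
I(C, d) = -203*d + 115/d + C/120 + C*d (I(C, d) = (C*d - 203*d) + (115/d + C*(1/120)) = (-203*d + C*d) + (115/d + C/120) = -203*d + 115/d + C/120 + C*d)
I(-260, 91)/(-5361 - 12910) = (-203*91 + 115/91 + (1/120)*(-260) - 260*91)/(-5361 - 12910) = (-18473 + 115*(1/91) - 13/6 - 23660)/(-18271) = (-18473 + 115/91 - 13/6 - 23660)*(-1/18271) = -23005111/546*(-1/18271) = 23005111/9975966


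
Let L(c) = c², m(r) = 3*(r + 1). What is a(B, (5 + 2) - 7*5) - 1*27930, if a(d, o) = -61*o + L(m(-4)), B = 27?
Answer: -26141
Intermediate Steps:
m(r) = 3 + 3*r (m(r) = 3*(1 + r) = 3 + 3*r)
a(d, o) = 81 - 61*o (a(d, o) = -61*o + (3 + 3*(-4))² = -61*o + (3 - 12)² = -61*o + (-9)² = -61*o + 81 = 81 - 61*o)
a(B, (5 + 2) - 7*5) - 1*27930 = (81 - 61*((5 + 2) - 7*5)) - 1*27930 = (81 - 61*(7 - 35)) - 27930 = (81 - 61*(-28)) - 27930 = (81 + 1708) - 27930 = 1789 - 27930 = -26141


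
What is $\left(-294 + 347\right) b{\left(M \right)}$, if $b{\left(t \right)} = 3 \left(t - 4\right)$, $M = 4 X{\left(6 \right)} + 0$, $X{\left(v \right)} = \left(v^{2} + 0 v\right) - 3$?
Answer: $20352$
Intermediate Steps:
$X{\left(v \right)} = -3 + v^{2}$ ($X{\left(v \right)} = \left(v^{2} + 0\right) - 3 = v^{2} - 3 = -3 + v^{2}$)
$M = 132$ ($M = 4 \left(-3 + 6^{2}\right) + 0 = 4 \left(-3 + 36\right) + 0 = 4 \cdot 33 + 0 = 132 + 0 = 132$)
$b{\left(t \right)} = -12 + 3 t$ ($b{\left(t \right)} = 3 \left(t - 4\right) = 3 \left(-4 + t\right) = -12 + 3 t$)
$\left(-294 + 347\right) b{\left(M \right)} = \left(-294 + 347\right) \left(-12 + 3 \cdot 132\right) = 53 \left(-12 + 396\right) = 53 \cdot 384 = 20352$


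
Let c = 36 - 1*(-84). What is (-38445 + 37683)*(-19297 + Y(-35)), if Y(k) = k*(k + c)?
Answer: 16971264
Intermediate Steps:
c = 120 (c = 36 + 84 = 120)
Y(k) = k*(120 + k) (Y(k) = k*(k + 120) = k*(120 + k))
(-38445 + 37683)*(-19297 + Y(-35)) = (-38445 + 37683)*(-19297 - 35*(120 - 35)) = -762*(-19297 - 35*85) = -762*(-19297 - 2975) = -762*(-22272) = 16971264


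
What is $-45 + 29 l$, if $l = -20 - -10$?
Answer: $-335$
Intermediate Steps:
$l = -10$ ($l = -20 + 10 = -10$)
$-45 + 29 l = -45 + 29 \left(-10\right) = -45 - 290 = -335$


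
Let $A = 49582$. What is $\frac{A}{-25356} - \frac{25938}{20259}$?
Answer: $- \frac{92342537}{28538178} \approx -3.2358$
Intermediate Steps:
$\frac{A}{-25356} - \frac{25938}{20259} = \frac{49582}{-25356} - \frac{25938}{20259} = 49582 \left(- \frac{1}{25356}\right) - \frac{2882}{2251} = - \frac{24791}{12678} - \frac{2882}{2251} = - \frac{92342537}{28538178}$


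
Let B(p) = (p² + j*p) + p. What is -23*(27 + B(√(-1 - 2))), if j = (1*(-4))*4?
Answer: -552 + 345*I*√3 ≈ -552.0 + 597.56*I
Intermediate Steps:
j = -16 (j = -4*4 = -16)
B(p) = p² - 15*p (B(p) = (p² - 16*p) + p = p² - 15*p)
-23*(27 + B(√(-1 - 2))) = -23*(27 + √(-1 - 2)*(-15 + √(-1 - 2))) = -23*(27 + √(-3)*(-15 + √(-3))) = -23*(27 + (I*√3)*(-15 + I*√3)) = -23*(27 + I*√3*(-15 + I*√3)) = -621 - 23*I*√3*(-15 + I*√3)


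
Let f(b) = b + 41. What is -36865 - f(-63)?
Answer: -36843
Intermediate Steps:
f(b) = 41 + b
-36865 - f(-63) = -36865 - (41 - 63) = -36865 - 1*(-22) = -36865 + 22 = -36843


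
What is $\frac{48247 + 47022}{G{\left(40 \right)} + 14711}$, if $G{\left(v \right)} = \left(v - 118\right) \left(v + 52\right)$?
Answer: $\frac{95269}{7535} \approx 12.644$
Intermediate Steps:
$G{\left(v \right)} = \left(-118 + v\right) \left(52 + v\right)$
$\frac{48247 + 47022}{G{\left(40 \right)} + 14711} = \frac{48247 + 47022}{\left(-6136 + 40^{2} - 2640\right) + 14711} = \frac{95269}{\left(-6136 + 1600 - 2640\right) + 14711} = \frac{95269}{-7176 + 14711} = \frac{95269}{7535}$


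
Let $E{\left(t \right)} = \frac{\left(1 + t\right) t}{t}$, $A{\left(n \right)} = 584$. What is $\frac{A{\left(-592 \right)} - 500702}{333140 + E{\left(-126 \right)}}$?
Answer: $- \frac{166706}{111005} \approx -1.5018$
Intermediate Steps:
$E{\left(t \right)} = 1 + t$ ($E{\left(t \right)} = \frac{t \left(1 + t\right)}{t} = 1 + t$)
$\frac{A{\left(-592 \right)} - 500702}{333140 + E{\left(-126 \right)}} = \frac{584 - 500702}{333140 + \left(1 - 126\right)} = - \frac{500118}{333140 - 125} = - \frac{500118}{333015} = \left(-500118\right) \frac{1}{333015} = - \frac{166706}{111005}$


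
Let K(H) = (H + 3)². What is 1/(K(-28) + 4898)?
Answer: 1/5523 ≈ 0.00018106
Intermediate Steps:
K(H) = (3 + H)²
1/(K(-28) + 4898) = 1/((3 - 28)² + 4898) = 1/((-25)² + 4898) = 1/(625 + 4898) = 1/5523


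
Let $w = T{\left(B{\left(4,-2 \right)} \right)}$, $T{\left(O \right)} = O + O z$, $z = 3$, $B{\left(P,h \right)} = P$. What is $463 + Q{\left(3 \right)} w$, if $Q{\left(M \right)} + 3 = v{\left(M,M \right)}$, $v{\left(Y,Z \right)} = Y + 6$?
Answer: $559$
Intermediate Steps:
$v{\left(Y,Z \right)} = 6 + Y$
$T{\left(O \right)} = 4 O$ ($T{\left(O \right)} = O + O 3 = O + 3 O = 4 O$)
$Q{\left(M \right)} = 3 + M$ ($Q{\left(M \right)} = -3 + \left(6 + M\right) = 3 + M$)
$w = 16$ ($w = 4 \cdot 4 = 16$)
$463 + Q{\left(3 \right)} w = 463 + \left(3 + 3\right) 16 = 463 + 6 \cdot 16 = 463 + 96 = 559$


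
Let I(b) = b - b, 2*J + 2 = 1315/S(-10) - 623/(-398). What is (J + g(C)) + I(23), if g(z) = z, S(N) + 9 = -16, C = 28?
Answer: 5901/3980 ≈ 1.4827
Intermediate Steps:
S(N) = -25 (S(N) = -9 - 16 = -25)
J = -105539/3980 (J = -1 + (1315/(-25) - 623/(-398))/2 = -1 + (1315*(-1/25) - 623*(-1/398))/2 = -1 + (-263/5 + 623/398)/2 = -1 + (½)*(-101559/1990) = -1 - 101559/3980 = -105539/3980 ≈ -26.517)
I(b) = 0
(J + g(C)) + I(23) = (-105539/3980 + 28) + 0 = 5901/3980 + 0 = 5901/3980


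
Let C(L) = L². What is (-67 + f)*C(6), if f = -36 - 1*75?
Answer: -6408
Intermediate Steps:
f = -111 (f = -36 - 75 = -111)
(-67 + f)*C(6) = (-67 - 111)*6² = -178*36 = -6408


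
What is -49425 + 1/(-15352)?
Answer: -758772601/15352 ≈ -49425.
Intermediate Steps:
-49425 + 1/(-15352) = -49425 - 1/15352 = -758772601/15352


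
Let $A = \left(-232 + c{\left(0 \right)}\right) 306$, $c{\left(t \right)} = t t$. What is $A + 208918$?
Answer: $137926$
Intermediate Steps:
$c{\left(t \right)} = t^{2}$
$A = -70992$ ($A = \left(-232 + 0^{2}\right) 306 = \left(-232 + 0\right) 306 = \left(-232\right) 306 = -70992$)
$A + 208918 = -70992 + 208918 = 137926$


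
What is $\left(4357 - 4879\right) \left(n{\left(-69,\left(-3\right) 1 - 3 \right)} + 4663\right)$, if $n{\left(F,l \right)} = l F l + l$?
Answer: $-1134306$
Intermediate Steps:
$n{\left(F,l \right)} = l + F l^{2}$ ($n{\left(F,l \right)} = F l l + l = F l^{2} + l = l + F l^{2}$)
$\left(4357 - 4879\right) \left(n{\left(-69,\left(-3\right) 1 - 3 \right)} + 4663\right) = \left(4357 - 4879\right) \left(\left(\left(-3\right) 1 - 3\right) \left(1 - 69 \left(\left(-3\right) 1 - 3\right)\right) + 4663\right) = - 522 \left(\left(-3 - 3\right) \left(1 - 69 \left(-3 - 3\right)\right) + 4663\right) = - 522 \left(- 6 \left(1 - -414\right) + 4663\right) = - 522 \left(- 6 \left(1 + 414\right) + 4663\right) = - 522 \left(\left(-6\right) 415 + 4663\right) = - 522 \left(-2490 + 4663\right) = \left(-522\right) 2173 = -1134306$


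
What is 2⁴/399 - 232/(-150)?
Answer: 5276/3325 ≈ 1.5868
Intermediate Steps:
2⁴/399 - 232/(-150) = 16*(1/399) - 232*(-1/150) = 16/399 + 116/75 = 5276/3325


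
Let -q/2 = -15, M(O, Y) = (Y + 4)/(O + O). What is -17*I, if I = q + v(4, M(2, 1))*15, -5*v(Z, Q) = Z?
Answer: -306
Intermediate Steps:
M(O, Y) = (4 + Y)/(2*O) (M(O, Y) = (4 + Y)/((2*O)) = (4 + Y)*(1/(2*O)) = (4 + Y)/(2*O))
q = 30 (q = -2*(-15) = 30)
v(Z, Q) = -Z/5
I = 18 (I = 30 - 1/5*4*15 = 30 - 4/5*15 = 30 - 12 = 18)
-17*I = -17*18 = -306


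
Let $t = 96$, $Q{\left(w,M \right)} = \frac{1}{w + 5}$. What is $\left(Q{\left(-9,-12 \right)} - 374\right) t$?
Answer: $-35928$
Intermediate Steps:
$Q{\left(w,M \right)} = \frac{1}{5 + w}$
$\left(Q{\left(-9,-12 \right)} - 374\right) t = \left(\frac{1}{5 - 9} - 374\right) 96 = \left(\frac{1}{-4} - 374\right) 96 = \left(- \frac{1}{4} - 374\right) 96 = \left(- \frac{1497}{4}\right) 96 = -35928$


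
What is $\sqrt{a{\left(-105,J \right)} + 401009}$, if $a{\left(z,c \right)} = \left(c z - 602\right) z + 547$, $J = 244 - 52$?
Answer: $\sqrt{2581566} \approx 1606.7$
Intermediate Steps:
$J = 192$ ($J = 244 - 52 = 192$)
$a{\left(z,c \right)} = 547 + z \left(-602 + c z\right)$ ($a{\left(z,c \right)} = \left(-602 + c z\right) z + 547 = z \left(-602 + c z\right) + 547 = 547 + z \left(-602 + c z\right)$)
$\sqrt{a{\left(-105,J \right)} + 401009} = \sqrt{\left(547 - -63210 + 192 \left(-105\right)^{2}\right) + 401009} = \sqrt{\left(547 + 63210 + 192 \cdot 11025\right) + 401009} = \sqrt{\left(547 + 63210 + 2116800\right) + 401009} = \sqrt{2180557 + 401009} = \sqrt{2581566}$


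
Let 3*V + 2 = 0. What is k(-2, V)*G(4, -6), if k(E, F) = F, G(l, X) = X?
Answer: 4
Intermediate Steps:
V = -2/3 (V = -2/3 + (1/3)*0 = -2/3 + 0 = -2/3 ≈ -0.66667)
k(-2, V)*G(4, -6) = -2/3*(-6) = 4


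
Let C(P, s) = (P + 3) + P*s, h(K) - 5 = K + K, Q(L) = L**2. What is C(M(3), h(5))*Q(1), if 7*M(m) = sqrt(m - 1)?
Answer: 3 + 16*sqrt(2)/7 ≈ 6.2325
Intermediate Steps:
M(m) = sqrt(-1 + m)/7 (M(m) = sqrt(m - 1)/7 = sqrt(-1 + m)/7)
h(K) = 5 + 2*K (h(K) = 5 + (K + K) = 5 + 2*K)
C(P, s) = 3 + P + P*s (C(P, s) = (3 + P) + P*s = 3 + P + P*s)
C(M(3), h(5))*Q(1) = (3 + sqrt(-1 + 3)/7 + (sqrt(-1 + 3)/7)*(5 + 2*5))*1**2 = (3 + sqrt(2)/7 + (sqrt(2)/7)*(5 + 10))*1 = (3 + sqrt(2)/7 + (sqrt(2)/7)*15)*1 = (3 + sqrt(2)/7 + 15*sqrt(2)/7)*1 = (3 + 16*sqrt(2)/7)*1 = 3 + 16*sqrt(2)/7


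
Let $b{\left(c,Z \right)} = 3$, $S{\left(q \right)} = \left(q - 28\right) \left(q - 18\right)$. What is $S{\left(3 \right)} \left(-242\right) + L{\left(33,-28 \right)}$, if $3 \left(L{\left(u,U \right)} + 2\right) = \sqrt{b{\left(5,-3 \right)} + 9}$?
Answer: $-90752 + \frac{2 \sqrt{3}}{3} \approx -90751.0$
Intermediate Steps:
$S{\left(q \right)} = \left(-28 + q\right) \left(-18 + q\right)$
$L{\left(u,U \right)} = -2 + \frac{2 \sqrt{3}}{3}$ ($L{\left(u,U \right)} = -2 + \frac{\sqrt{3 + 9}}{3} = -2 + \frac{\sqrt{12}}{3} = -2 + \frac{2 \sqrt{3}}{3}$)
$S{\left(3 \right)} \left(-242\right) + L{\left(33,-28 \right)} = \left(504 + 3^{2} - 138\right) \left(-242\right) - \left(2 - \frac{2 \sqrt{3}}{3}\right) = \left(504 + 9 - 138\right) \left(-242\right) - \left(2 - \frac{2 \sqrt{3}}{3}\right) = 375 \left(-242\right) - \left(2 - \frac{2 \sqrt{3}}{3}\right) = -90750 - \left(2 - \frac{2 \sqrt{3}}{3}\right) = -90752 + \frac{2 \sqrt{3}}{3}$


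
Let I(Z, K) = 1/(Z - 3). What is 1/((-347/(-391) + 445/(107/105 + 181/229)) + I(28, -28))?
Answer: 425290700/104987187903 ≈ 0.0040509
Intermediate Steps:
I(Z, K) = 1/(-3 + Z)
1/((-347/(-391) + 445/(107/105 + 181/229)) + I(28, -28)) = 1/((-347/(-391) + 445/(107/105 + 181/229)) + 1/(-3 + 28)) = 1/((-347*(-1/391) + 445/(107*(1/105) + 181*(1/229))) + 1/25) = 1/((347/391 + 445/(107/105 + 181/229)) + 1/25) = 1/((347/391 + 445/(43508/24045)) + 1/25) = 1/((347/391 + 445*(24045/43508)) + 1/25) = 1/((347/391 + 10700025/43508) + 1/25) = 1/(4198807051/17011628 + 1/25) = 1/(104987187903/425290700) = 425290700/104987187903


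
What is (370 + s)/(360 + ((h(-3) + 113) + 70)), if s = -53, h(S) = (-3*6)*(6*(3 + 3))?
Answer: -317/105 ≈ -3.0190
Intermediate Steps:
h(S) = -648 (h(S) = -108*6 = -18*36 = -648)
(370 + s)/(360 + ((h(-3) + 113) + 70)) = (370 - 53)/(360 + ((-648 + 113) + 70)) = 317/(360 + (-535 + 70)) = 317/(360 - 465) = 317/(-105) = 317*(-1/105) = -317/105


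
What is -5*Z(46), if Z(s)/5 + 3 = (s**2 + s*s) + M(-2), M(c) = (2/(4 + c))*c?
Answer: -105675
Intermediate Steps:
M(c) = 2*c/(4 + c) (M(c) = (2/(4 + c))*c = 2*c/(4 + c))
Z(s) = -25 + 10*s**2 (Z(s) = -15 + 5*((s**2 + s*s) + 2*(-2)/(4 - 2)) = -15 + 5*((s**2 + s**2) + 2*(-2)/2) = -15 + 5*(2*s**2 + 2*(-2)*(1/2)) = -15 + 5*(2*s**2 - 2) = -15 + 5*(-2 + 2*s**2) = -15 + (-10 + 10*s**2) = -25 + 10*s**2)
-5*Z(46) = -5*(-25 + 10*46**2) = -5*(-25 + 10*2116) = -5*(-25 + 21160) = -5*21135 = -105675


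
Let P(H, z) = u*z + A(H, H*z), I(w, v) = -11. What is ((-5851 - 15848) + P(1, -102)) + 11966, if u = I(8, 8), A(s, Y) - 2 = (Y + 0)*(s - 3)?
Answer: -8405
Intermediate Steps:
A(s, Y) = 2 + Y*(-3 + s) (A(s, Y) = 2 + (Y + 0)*(s - 3) = 2 + Y*(-3 + s))
u = -11
P(H, z) = 2 - 11*z + z*H² - 3*H*z (P(H, z) = -11*z + (2 - 3*H*z + (H*z)*H) = -11*z + (2 - 3*H*z + z*H²) = -11*z + (2 + z*H² - 3*H*z) = 2 - 11*z + z*H² - 3*H*z)
((-5851 - 15848) + P(1, -102)) + 11966 = ((-5851 - 15848) + (2 - 11*(-102) - 102*1² - 3*1*(-102))) + 11966 = (-21699 + (2 + 1122 - 102*1 + 306)) + 11966 = (-21699 + (2 + 1122 - 102 + 306)) + 11966 = (-21699 + 1328) + 11966 = -20371 + 11966 = -8405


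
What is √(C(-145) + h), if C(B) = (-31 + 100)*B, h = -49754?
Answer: I*√59759 ≈ 244.46*I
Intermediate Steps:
C(B) = 69*B
√(C(-145) + h) = √(69*(-145) - 49754) = √(-10005 - 49754) = √(-59759) = I*√59759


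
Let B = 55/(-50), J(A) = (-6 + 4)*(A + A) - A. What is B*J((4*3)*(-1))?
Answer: -66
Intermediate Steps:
J(A) = -5*A (J(A) = -4*A - A = -5*A)
B = -11/10 (B = 55*(-1/50) = -11/10 ≈ -1.1000)
B*J((4*3)*(-1)) = -(-11)*(4*3)*(-1)/2 = -(-11)*12*(-1)/2 = -(-11)*(-12)/2 = -11/10*60 = -66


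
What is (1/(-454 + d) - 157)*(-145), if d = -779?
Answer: 28069390/1233 ≈ 22765.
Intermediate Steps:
(1/(-454 + d) - 157)*(-145) = (1/(-454 - 779) - 157)*(-145) = (1/(-1233) - 157)*(-145) = (-1/1233 - 157)*(-145) = -193582/1233*(-145) = 28069390/1233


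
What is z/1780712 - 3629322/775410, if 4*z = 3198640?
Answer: -243446369861/57532578830 ≈ -4.2315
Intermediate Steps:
z = 799660 (z = (¼)*3198640 = 799660)
z/1780712 - 3629322/775410 = 799660/1780712 - 3629322/775410 = 799660*(1/1780712) - 3629322*1/775410 = 199915/445178 - 604887/129235 = -243446369861/57532578830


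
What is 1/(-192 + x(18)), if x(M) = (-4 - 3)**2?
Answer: -1/143 ≈ -0.0069930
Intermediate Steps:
x(M) = 49 (x(M) = (-7)**2 = 49)
1/(-192 + x(18)) = 1/(-192 + 49) = 1/(-143) = -1/143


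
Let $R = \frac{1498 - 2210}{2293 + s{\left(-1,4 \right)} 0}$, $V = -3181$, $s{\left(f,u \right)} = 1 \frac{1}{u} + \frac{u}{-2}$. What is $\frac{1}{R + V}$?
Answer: $- \frac{2293}{7294745} \approx -0.00031434$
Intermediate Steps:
$s{\left(f,u \right)} = \frac{1}{u} - \frac{u}{2}$ ($s{\left(f,u \right)} = \frac{1}{u} + u \left(- \frac{1}{2}\right) = \frac{1}{u} - \frac{u}{2}$)
$R = - \frac{712}{2293}$ ($R = \frac{1498 - 2210}{2293 + \left(\frac{1}{4} - 2\right) 0} = - \frac{712}{2293 + \left(\frac{1}{4} - 2\right) 0} = - \frac{712}{2293 - 0} = - \frac{712}{2293 + 0} = - \frac{712}{2293} \approx -0.31051$)
$\frac{1}{R + V} = \frac{1}{- \frac{712}{2293} - 3181} = \frac{1}{- \frac{7294745}{2293}} = - \frac{2293}{7294745}$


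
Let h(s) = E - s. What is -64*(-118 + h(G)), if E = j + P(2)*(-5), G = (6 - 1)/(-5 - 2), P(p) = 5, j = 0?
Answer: 63744/7 ≈ 9106.3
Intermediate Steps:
G = -5/7 (G = 5/(-7) = 5*(-⅐) = -5/7 ≈ -0.71429)
E = -25 (E = 0 + 5*(-5) = 0 - 25 = -25)
h(s) = -25 - s
-64*(-118 + h(G)) = -64*(-118 + (-25 - 1*(-5/7))) = -64*(-118 + (-25 + 5/7)) = -64*(-118 - 170/7) = -64*(-996/7) = 63744/7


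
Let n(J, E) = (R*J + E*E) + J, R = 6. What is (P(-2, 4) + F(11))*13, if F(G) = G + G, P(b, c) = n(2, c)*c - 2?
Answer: 1820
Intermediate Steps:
n(J, E) = E² + 7*J (n(J, E) = (6*J + E*E) + J = (6*J + E²) + J = (E² + 6*J) + J = E² + 7*J)
P(b, c) = -2 + c*(14 + c²) (P(b, c) = (c² + 7*2)*c - 2 = (c² + 14)*c - 2 = (14 + c²)*c - 2 = c*(14 + c²) - 2 = -2 + c*(14 + c²))
F(G) = 2*G
(P(-2, 4) + F(11))*13 = ((-2 + 4*(14 + 4²)) + 2*11)*13 = ((-2 + 4*(14 + 16)) + 22)*13 = ((-2 + 4*30) + 22)*13 = ((-2 + 120) + 22)*13 = (118 + 22)*13 = 140*13 = 1820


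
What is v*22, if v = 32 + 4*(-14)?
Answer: -528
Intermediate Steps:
v = -24 (v = 32 - 56 = -24)
v*22 = -24*22 = -528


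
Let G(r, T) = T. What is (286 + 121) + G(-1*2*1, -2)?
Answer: 405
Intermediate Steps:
(286 + 121) + G(-1*2*1, -2) = (286 + 121) - 2 = 407 - 2 = 405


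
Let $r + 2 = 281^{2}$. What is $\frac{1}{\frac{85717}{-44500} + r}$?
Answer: $\frac{44500}{3513589783} \approx 1.2665 \cdot 10^{-5}$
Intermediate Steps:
$r = 78959$ ($r = -2 + 281^{2} = -2 + 78961 = 78959$)
$\frac{1}{\frac{85717}{-44500} + r} = \frac{1}{\frac{85717}{-44500} + 78959} = \frac{1}{85717 \left(- \frac{1}{44500}\right) + 78959} = \frac{1}{- \frac{85717}{44500} + 78959} = \frac{1}{\frac{3513589783}{44500}} = \frac{44500}{3513589783}$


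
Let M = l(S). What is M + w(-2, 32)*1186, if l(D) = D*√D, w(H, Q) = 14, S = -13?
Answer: 16604 - 13*I*√13 ≈ 16604.0 - 46.872*I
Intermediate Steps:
l(D) = D^(3/2)
M = -13*I*√13 (M = (-13)^(3/2) = -13*I*√13 ≈ -46.872*I)
M + w(-2, 32)*1186 = -13*I*√13 + 14*1186 = -13*I*√13 + 16604 = 16604 - 13*I*√13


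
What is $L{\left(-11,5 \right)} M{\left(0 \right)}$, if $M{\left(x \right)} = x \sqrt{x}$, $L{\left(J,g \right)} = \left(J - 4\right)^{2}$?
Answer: $0$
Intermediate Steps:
$L{\left(J,g \right)} = \left(-4 + J\right)^{2}$
$M{\left(x \right)} = x^{\frac{3}{2}}$
$L{\left(-11,5 \right)} M{\left(0 \right)} = \left(-4 - 11\right)^{2} \cdot 0^{\frac{3}{2}} = \left(-15\right)^{2} \cdot 0 = 225 \cdot 0 = 0$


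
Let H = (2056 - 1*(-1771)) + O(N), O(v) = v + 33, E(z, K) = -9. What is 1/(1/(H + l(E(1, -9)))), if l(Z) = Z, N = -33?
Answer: 3818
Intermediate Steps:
O(v) = 33 + v
H = 3827 (H = (2056 - 1*(-1771)) + (33 - 33) = (2056 + 1771) + 0 = 3827 + 0 = 3827)
1/(1/(H + l(E(1, -9)))) = 1/(1/(3827 - 9)) = 1/(1/3818) = 3818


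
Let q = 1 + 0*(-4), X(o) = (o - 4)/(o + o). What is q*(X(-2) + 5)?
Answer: 13/2 ≈ 6.5000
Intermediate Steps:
X(o) = (-4 + o)/(2*o) (X(o) = (-4 + o)/((2*o)) = (-4 + o)*(1/(2*o)) = (-4 + o)/(2*o))
q = 1 (q = 1 + 0 = 1)
q*(X(-2) + 5) = 1*((1/2)*(-4 - 2)/(-2) + 5) = 1*((1/2)*(-1/2)*(-6) + 5) = 1*(3/2 + 5) = 1*(13/2) = 13/2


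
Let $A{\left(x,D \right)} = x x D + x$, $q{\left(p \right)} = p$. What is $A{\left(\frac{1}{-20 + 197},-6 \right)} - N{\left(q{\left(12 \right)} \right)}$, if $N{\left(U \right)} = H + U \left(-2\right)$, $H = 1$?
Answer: $\frac{80082}{3481} \approx 23.005$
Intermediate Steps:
$N{\left(U \right)} = 1 - 2 U$ ($N{\left(U \right)} = 1 + U \left(-2\right) = 1 - 2 U$)
$A{\left(x,D \right)} = x + D x^{2}$ ($A{\left(x,D \right)} = x^{2} D + x = D x^{2} + x = x + D x^{2}$)
$A{\left(\frac{1}{-20 + 197},-6 \right)} - N{\left(q{\left(12 \right)} \right)} = \frac{1 - \frac{6}{-20 + 197}}{-20 + 197} - \left(1 - 24\right) = \frac{1 - \frac{6}{177}}{177} - \left(1 - 24\right) = \frac{1 - \frac{2}{59}}{177} - -23 = \frac{1 - \frac{2}{59}}{177} + 23 = \frac{1}{177} \cdot \frac{57}{59} + 23 = \frac{19}{3481} + 23 = \frac{80082}{3481}$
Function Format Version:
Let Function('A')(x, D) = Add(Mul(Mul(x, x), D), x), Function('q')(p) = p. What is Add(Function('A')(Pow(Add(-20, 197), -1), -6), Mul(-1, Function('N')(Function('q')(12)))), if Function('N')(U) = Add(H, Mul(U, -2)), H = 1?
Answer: Rational(80082, 3481) ≈ 23.005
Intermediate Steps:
Function('N')(U) = Add(1, Mul(-2, U)) (Function('N')(U) = Add(1, Mul(U, -2)) = Add(1, Mul(-2, U)))
Function('A')(x, D) = Add(x, Mul(D, Pow(x, 2))) (Function('A')(x, D) = Add(Mul(Pow(x, 2), D), x) = Add(Mul(D, Pow(x, 2)), x) = Add(x, Mul(D, Pow(x, 2))))
Add(Function('A')(Pow(Add(-20, 197), -1), -6), Mul(-1, Function('N')(Function('q')(12)))) = Add(Mul(Pow(Add(-20, 197), -1), Add(1, Mul(-6, Pow(Add(-20, 197), -1)))), Mul(-1, Add(1, Mul(-2, 12)))) = Add(Mul(Pow(177, -1), Add(1, Mul(-6, Pow(177, -1)))), Mul(-1, Add(1, -24))) = Add(Mul(Rational(1, 177), Add(1, Mul(-6, Rational(1, 177)))), Mul(-1, -23)) = Add(Mul(Rational(1, 177), Add(1, Rational(-2, 59))), 23) = Add(Mul(Rational(1, 177), Rational(57, 59)), 23) = Add(Rational(19, 3481), 23) = Rational(80082, 3481)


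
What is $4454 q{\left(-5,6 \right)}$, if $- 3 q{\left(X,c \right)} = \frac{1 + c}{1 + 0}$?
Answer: $- \frac{31178}{3} \approx -10393.0$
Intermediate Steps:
$q{\left(X,c \right)} = - \frac{1}{3} - \frac{c}{3}$ ($q{\left(X,c \right)} = - \frac{\left(1 + c\right) \frac{1}{1 + 0}}{3} = - \frac{\left(1 + c\right) 1^{-1}}{3} = - \frac{\left(1 + c\right) 1}{3} = - \frac{1 + c}{3} = - \frac{1}{3} - \frac{c}{3}$)
$4454 q{\left(-5,6 \right)} = 4454 \left(- \frac{1}{3} - 2\right) = 4454 \left(- \frac{7}{3}\right) = - \frac{31178}{3}$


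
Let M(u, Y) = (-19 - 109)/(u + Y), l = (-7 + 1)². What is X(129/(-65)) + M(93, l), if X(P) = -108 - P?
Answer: -897259/8385 ≈ -107.01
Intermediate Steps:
l = 36 (l = (-6)² = 36)
M(u, Y) = -128/(Y + u)
X(129/(-65)) + M(93, l) = (-108 - 129/(-65)) - 128/(36 + 93) = (-108 - 129*(-1)/65) - 128/129 = (-108 - 1*(-129/65)) - 128*1/129 = (-108 + 129/65) - 128/129 = -6891/65 - 128/129 = -897259/8385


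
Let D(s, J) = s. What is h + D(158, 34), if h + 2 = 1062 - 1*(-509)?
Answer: 1727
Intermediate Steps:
h = 1569 (h = -2 + (1062 - 1*(-509)) = -2 + (1062 + 509) = -2 + 1571 = 1569)
h + D(158, 34) = 1569 + 158 = 1727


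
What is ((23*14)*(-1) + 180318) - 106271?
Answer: 73725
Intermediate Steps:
((23*14)*(-1) + 180318) - 106271 = (322*(-1) + 180318) - 106271 = (-322 + 180318) - 106271 = 179996 - 106271 = 73725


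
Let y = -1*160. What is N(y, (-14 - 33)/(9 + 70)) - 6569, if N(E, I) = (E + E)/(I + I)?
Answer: -296103/47 ≈ -6300.1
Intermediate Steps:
y = -160
N(E, I) = E/I (N(E, I) = (2*E)/((2*I)) = (2*E)*(1/(2*I)) = E/I)
N(y, (-14 - 33)/(9 + 70)) - 6569 = -160*(9 + 70)/(-14 - 33) - 6569 = -160/((-47/79)) - 6569 = -160/((-47*1/79)) - 6569 = -160/(-47/79) - 6569 = -160*(-79/47) - 6569 = 12640/47 - 6569 = -296103/47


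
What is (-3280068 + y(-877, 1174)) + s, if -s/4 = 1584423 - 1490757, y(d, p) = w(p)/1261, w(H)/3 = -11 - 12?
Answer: -4608617121/1261 ≈ -3.6547e+6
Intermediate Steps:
w(H) = -69 (w(H) = 3*(-11 - 12) = 3*(-23) = -69)
y(d, p) = -69/1261
s = -374664 (s = -4*(1584423 - 1490757) = -4*93666 = -374664)
(-3280068 + y(-877, 1174)) + s = (-3280068 - 69/1261) - 374664 = -4136165817/1261 - 374664 = -4608617121/1261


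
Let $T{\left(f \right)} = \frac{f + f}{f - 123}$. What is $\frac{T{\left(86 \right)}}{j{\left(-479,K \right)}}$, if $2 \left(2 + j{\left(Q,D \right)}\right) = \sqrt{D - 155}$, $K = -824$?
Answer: $\frac{1376}{36815} + \frac{344 i \sqrt{979}}{36815} \approx 0.037376 + 0.29236 i$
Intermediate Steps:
$j{\left(Q,D \right)} = -2 + \frac{\sqrt{-155 + D}}{2}$ ($j{\left(Q,D \right)} = -2 + \frac{\sqrt{D - 155}}{2} = -2 + \frac{\sqrt{-155 + D}}{2}$)
$T{\left(f \right)} = \frac{2 f}{-123 + f}$
$\frac{T{\left(86 \right)}}{j{\left(-479,K \right)}} = \frac{2 \cdot 86 \frac{1}{-123 + 86}}{-2 + \frac{\sqrt{-155 - 824}}{2}} = \frac{2 \cdot 86 \frac{1}{-37}}{-2 + \frac{\sqrt{-979}}{2}} = \frac{2 \cdot 86 \left(- \frac{1}{37}\right)}{-2 + \frac{i \sqrt{979}}{2}} = - \frac{172}{37 \left(-2 + \frac{i \sqrt{979}}{2}\right)}$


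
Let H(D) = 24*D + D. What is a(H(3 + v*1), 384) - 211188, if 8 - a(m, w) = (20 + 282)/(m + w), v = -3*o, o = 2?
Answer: -65254922/309 ≈ -2.1118e+5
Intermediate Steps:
v = -6 (v = -3*2 = -6)
H(D) = 25*D
a(m, w) = 8 - 302/(m + w) (a(m, w) = 8 - (20 + 282)/(m + w) = 8 - 302/(m + w))
a(H(3 + v*1), 384) - 211188 = 2*(-151 + 4*(25*(3 - 6*1)) + 4*384)/(25*(3 - 6*1) + 384) - 211188 = 2*(-151 + 4*(25*(3 - 6)) + 1536)/(25*(3 - 6) + 384) - 211188 = 2*(-151 + 4*(25*(-3)) + 1536)/(25*(-3) + 384) - 211188 = 2*(-151 + 4*(-75) + 1536)/(-75 + 384) - 211188 = 2*(-151 - 300 + 1536)/309 - 211188 = 2*(1/309)*1085 - 211188 = 2170/309 - 211188 = -65254922/309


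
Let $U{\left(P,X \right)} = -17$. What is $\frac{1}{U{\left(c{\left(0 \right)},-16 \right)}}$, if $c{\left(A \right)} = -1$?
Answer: $- \frac{1}{17} \approx -0.058824$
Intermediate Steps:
$\frac{1}{U{\left(c{\left(0 \right)},-16 \right)}} = \frac{1}{-17} = - \frac{1}{17}$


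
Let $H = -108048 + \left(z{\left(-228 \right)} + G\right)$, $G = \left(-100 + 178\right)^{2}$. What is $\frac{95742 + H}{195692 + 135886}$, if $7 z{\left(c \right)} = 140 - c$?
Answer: $- \frac{1661}{89271} \approx -0.018606$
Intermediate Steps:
$z{\left(c \right)} = 20 - \frac{c}{7}$ ($z{\left(c \right)} = \frac{140 - c}{7} = 20 - \frac{c}{7}$)
$G = 6084$ ($G = 78^{2} = 6084$)
$H = - \frac{713380}{7}$ ($H = -108048 + \left(\left(20 - - \frac{228}{7}\right) + 6084\right) = -108048 + \left(\left(20 + \frac{228}{7}\right) + 6084\right) = -108048 + \left(\frac{368}{7} + 6084\right) = -108048 + \frac{42956}{7} = - \frac{713380}{7} \approx -1.0191 \cdot 10^{5}$)
$\frac{95742 + H}{195692 + 135886} = \frac{95742 - \frac{713380}{7}}{195692 + 135886} = - \frac{43186}{7 \cdot 331578} = \left(- \frac{43186}{7}\right) \frac{1}{331578} = - \frac{1661}{89271}$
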